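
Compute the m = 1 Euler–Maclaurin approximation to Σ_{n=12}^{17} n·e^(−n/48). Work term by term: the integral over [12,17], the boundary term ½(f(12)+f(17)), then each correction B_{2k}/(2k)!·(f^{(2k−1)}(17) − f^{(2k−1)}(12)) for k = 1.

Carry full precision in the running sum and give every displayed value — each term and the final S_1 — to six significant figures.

S_1 ≈ 64.0881

The integral term ∫_12^17 x·e^(−x/48) dx = 53.4613.
½[f(12) + f(17)] = ½[9.34561 + 11.9299] = 10.6377.
Running total after boundary: 64.0990.
Order-1 term: 1/12 · (0.453219 − 0.584101) = -0.0109068.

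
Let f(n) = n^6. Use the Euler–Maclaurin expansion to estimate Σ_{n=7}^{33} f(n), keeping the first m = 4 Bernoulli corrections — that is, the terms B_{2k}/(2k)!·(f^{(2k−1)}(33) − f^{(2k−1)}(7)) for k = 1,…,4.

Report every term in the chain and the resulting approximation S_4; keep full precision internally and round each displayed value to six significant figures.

The integral term ∫_7^33 x^6 dx = 6.08823e+09.
½[f(7) + f(33)] = ½[117649 + 1.29147e+09] = 6.45793e+08.
Integral + boundary = 6.73402e+09.
Order-1 term: 1/12 · (2.34812e+08 − 100842) = 1.95593e+07.
Running total after k=1: 6.75358e+09.
Order-2 term: −1/720 · (4.31244e+06 − 41160.0) = -5932.33.
Running total after k=2: 6.75358e+09.
Order-3 term: 1/30240 · (23760.0 − 5040.00) = 0.619048.
Running total after k=3: 6.75358e+09.
Order-4 term: −1/1209600 · (0.00000 − 0.00000) = 0.00000.

S_4 ≈ 6.75358e+09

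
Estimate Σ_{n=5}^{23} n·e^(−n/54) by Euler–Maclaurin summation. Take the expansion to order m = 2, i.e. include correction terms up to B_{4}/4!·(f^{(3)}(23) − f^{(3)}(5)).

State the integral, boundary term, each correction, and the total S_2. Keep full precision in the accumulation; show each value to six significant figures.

S_2 ≈ 198.139

The integral term ∫_5^23 x·e^(−x/54) dx = 188.387.
Boundary: ½(f(5) + f(23)) = ½(4.55782 + 15.0228) = 9.79031.
So far: 198.177.
k=1: B_{2}/(2)! × [f^{(1)}(23) − f^{(1)}(5)] = 1/12 × (0.374965 − 0.827161) = -0.0376830.
Partial sum through k=1: 198.139.
k=2: B_{4}/(4)! × [f^{(3)}(23) − f^{(3)}(5)] = −1/720 × (0.000576576 − 0.000908879) = 4.61532e-07.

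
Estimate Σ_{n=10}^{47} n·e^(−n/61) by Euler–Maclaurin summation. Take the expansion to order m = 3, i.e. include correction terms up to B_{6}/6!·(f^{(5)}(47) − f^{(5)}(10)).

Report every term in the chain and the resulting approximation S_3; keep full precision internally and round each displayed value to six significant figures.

S_3 ≈ 642.382

Integral: ∫_10^47 x·e^(−x/61) dx = 627.312.
½[f(10) + f(47)] = ½[8.48798 + 21.7509] = 15.1194.
So far: 642.432.
Order-1 term: 1/12 · (0.106213 − 0.709651) = -0.0502865.
Running total after k=1: 642.382.
Order-2 term: −1/720 · (0.000277287 − 0.000646935) = 5.13401e-07.
Running total after k=2: 642.382.
Order-3 term: 1/30240 · (1.41368e-07 − 2.96467e-07) = -5.12896e-12.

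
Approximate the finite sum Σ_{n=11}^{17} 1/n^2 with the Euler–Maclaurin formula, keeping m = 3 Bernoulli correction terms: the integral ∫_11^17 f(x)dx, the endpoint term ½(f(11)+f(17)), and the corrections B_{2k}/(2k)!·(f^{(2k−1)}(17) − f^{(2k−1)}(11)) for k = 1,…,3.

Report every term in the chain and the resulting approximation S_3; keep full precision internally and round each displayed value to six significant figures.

Integral: ∫_11^17 1/x^2 dx = 0.0320856.
½[f(11) + f(17)] = ½[0.00826446 + 0.00346021] = 0.00586234.
Integral + boundary = 0.0379479.
Correction k=1: B_{2}/2! · (f^{(1)}(17) − f^{(1)}(11)) = 1/12 · (-0.000407083 − (-0.00150263)) = 9.12955e-05.
Partial sum through k=1: 0.0380392.
Correction k=2: B_{4}/4! · (f^{(3)}(17) − f^{(3)}(11)) = −1/720 · (-1.69031e-05 − (-0.000149021)) = -1.83497e-07.
Partial sum through k=2: 0.0380390.
Correction k=3: B_{6}/6! · (f^{(5)}(17) − f^{(5)}(11)) = 1/30240 · (-1.75465e-06 − (-3.69474e-05)) = 1.16378e-09.

S_3 ≈ 0.0380390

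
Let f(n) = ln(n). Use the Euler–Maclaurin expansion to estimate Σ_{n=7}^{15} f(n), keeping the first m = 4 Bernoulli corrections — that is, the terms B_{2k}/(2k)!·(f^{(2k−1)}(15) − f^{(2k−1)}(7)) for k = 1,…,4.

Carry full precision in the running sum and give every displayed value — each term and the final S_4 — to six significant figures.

S_4 ≈ 21.3200

Integral: ∫_7^15 ln(x) dx = 18.9994.
Boundary: ½(f(7) + f(15)) = ½(1.94591 + 2.70805) = 2.32698.
Integral + boundary = 21.3264.
Order-1 term: 1/12 · (0.0666667 − 0.142857) = -0.00634921.
Partial sum through k=1: 21.3200.
Order-2 term: −1/720 · (0.000592593 − 0.00583090) = 7.27543e-06.
Partial sum through k=2: 21.3200.
Order-3 term: 1/30240 · (3.16049e-05 − 0.00142798) = -4.61763e-08.
Partial sum through k=3: 21.3200.
Order-4 term: −1/1209600 · (4.21399e-06 − 0.000874271) = 7.19293e-10.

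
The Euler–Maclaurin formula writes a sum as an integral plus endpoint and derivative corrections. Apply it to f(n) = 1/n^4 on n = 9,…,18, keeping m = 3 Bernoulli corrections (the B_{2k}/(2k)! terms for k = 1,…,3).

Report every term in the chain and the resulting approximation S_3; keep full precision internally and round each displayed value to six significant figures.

S_3 ≈ 0.000486497

∫_9^18 1/x^4 dx evaluates to 0.000400091.
½[f(9) + f(18)] = ½[0.000152416 + 9.52599e-06] = 8.09709e-05.
Running total after boundary: 0.000481062.
k=1: B_{2}/(2)! × [f^{(1)}(18) − f^{(1)}(9)] = 1/12 × (-2.11689e-06 − (-6.77404e-05)) = 5.46862e-06.
After k=1: 0.000486531.
k=2: B_{4}/(4)! × [f^{(3)}(18) − f^{(3)}(9)] = −1/720 × (-1.96008e-07 − (-2.50890e-05)) = -3.45736e-08.
After k=2: 0.000486496.
k=3: B_{6}/(6)! × [f^{(5)}(18) − f^{(5)}(9)] = 1/30240 × (-3.38779e-08 − (-1.73455e-05)) = 5.72474e-10.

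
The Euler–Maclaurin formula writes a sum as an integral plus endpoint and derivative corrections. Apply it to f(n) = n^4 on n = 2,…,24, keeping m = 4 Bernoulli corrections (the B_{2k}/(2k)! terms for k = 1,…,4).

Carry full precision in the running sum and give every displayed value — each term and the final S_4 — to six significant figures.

S_4 ≈ 1.76302e+06

The integral term ∫_2^24 x^4 dx = 1.59252e+06.
Endpoint term: (f(2) + f(24))/2 = (16.0000 + 331776)/2 = 165896.
Running total after boundary: 1.75841e+06.
Correction k=1: B_{2}/2! · (f^{(1)}(24) − f^{(1)}(2)) = 1/12 · (55296.0 − 32.0000) = 4605.33.
Partial sum through k=1: 1.76302e+06.
Correction k=2: B_{4}/4! · (f^{(3)}(24) − f^{(3)}(2)) = −1/720 · (576.000 − 48.0000) = -0.733333.
Partial sum through k=2: 1.76302e+06.
Correction k=3: B_{6}/6! · (f^{(5)}(24) − f^{(5)}(2)) = 1/30240 · (0.00000 − 0.00000) = 0.00000.
Partial sum through k=3: 1.76302e+06.
Correction k=4: B_{8}/8! · (f^{(7)}(24) − f^{(7)}(2)) = −1/1209600 · (0.00000 − 0.00000) = 0.00000.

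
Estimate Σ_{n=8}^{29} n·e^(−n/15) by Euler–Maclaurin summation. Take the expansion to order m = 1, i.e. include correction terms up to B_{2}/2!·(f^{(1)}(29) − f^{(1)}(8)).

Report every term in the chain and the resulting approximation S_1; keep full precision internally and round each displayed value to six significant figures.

∫_8^29 x·e^(−x/15) dx evaluates to 106.914.
½[f(8) + f(29)] = ½[4.69317 + 4.19529] = 4.44423.
Integral + boundary = 111.358.
Order-1 term: 1/12 · (-0.135021 − 0.273768) = -0.0340658.

S_1 ≈ 111.324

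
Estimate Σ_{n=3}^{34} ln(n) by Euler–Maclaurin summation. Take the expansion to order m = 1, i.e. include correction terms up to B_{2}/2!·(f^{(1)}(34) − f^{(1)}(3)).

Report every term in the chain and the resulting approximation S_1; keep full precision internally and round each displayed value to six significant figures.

The integral term ∫_3^34 ln(x) dx = 85.6004.
½[f(3) + f(34)] = ½[1.09861 + 3.52636] = 2.31249.
So far: 87.9129.
Order-1 term: 1/12 · (0.0294118 − 0.333333) = -0.0253268.

S_1 ≈ 87.8876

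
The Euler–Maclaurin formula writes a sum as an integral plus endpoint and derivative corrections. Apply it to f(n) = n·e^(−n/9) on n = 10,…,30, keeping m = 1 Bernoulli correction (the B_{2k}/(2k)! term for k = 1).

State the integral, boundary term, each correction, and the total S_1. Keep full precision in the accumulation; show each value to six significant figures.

S_1 ≈ 45.9476

The integral term ∫_10^30 x·e^(−x/9) dx = 43.7704.
½[f(10) + f(30)] = ½[3.29193 + 1.07022] = 2.18107.
Integral + boundary = 45.9515.
Order-1 term: 1/12 · (-0.0832393 − (-0.0365770)) = -0.00388853.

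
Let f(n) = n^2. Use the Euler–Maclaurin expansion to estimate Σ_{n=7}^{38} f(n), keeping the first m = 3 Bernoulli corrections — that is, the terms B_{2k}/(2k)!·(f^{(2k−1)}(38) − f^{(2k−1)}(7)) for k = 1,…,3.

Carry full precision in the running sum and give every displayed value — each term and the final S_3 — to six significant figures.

The integral term ∫_7^38 x^2 dx = 18176.3.
½[f(7) + f(38)] = ½[49.0000 + 1444.00] = 746.500.
So far: 18922.8.
k=1: B_{2}/(2)! × [f^{(1)}(38) − f^{(1)}(7)] = 1/12 × (76.0000 − 14.0000) = 5.16667.
After k=1: 18928.0.
k=2: B_{4}/(4)! × [f^{(3)}(38) − f^{(3)}(7)] = −1/720 × (0.00000 − 0.00000) = 0.00000.
After k=2: 18928.0.
k=3: B_{6}/(6)! × [f^{(5)}(38) − f^{(5)}(7)] = 1/30240 × (0.00000 − 0.00000) = 0.00000.

S_3 ≈ 18928.0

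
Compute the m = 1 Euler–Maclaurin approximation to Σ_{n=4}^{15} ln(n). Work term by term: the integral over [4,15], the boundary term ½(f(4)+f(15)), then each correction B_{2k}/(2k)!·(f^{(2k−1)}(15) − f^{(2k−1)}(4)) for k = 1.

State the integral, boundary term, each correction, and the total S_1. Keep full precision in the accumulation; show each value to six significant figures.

∫_4^15 ln(x) dx evaluates to 24.0756.
½[f(4) + f(15)] = ½[1.38629 + 2.70805] = 2.04717.
Integral + boundary = 26.1227.
Correction k=1: B_{2}/2! · (f^{(1)}(15) − f^{(1)}(4)) = 1/12 · (0.0666667 − 0.250000) = -0.0152778.

S_1 ≈ 26.1075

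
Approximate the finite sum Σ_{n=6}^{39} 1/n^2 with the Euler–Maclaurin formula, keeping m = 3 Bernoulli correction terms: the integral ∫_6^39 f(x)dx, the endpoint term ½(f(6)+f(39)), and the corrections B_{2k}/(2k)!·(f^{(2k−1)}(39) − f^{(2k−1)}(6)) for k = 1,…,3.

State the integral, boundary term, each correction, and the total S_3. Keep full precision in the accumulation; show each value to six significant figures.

S_3 ≈ 0.156008

The integral term ∫_6^39 1/x^2 dx = 0.141026.
Endpoint term: (f(6) + f(39))/2 = (0.0277778 + 0.000657462)/2 = 0.0142176.
So far: 0.155243.
Order-1 term: 1/12 · (-3.37160e-05 − (-0.00925926)) = 0.000768795.
After k=1: 0.156012.
Order-2 term: −1/720 · (-2.66004e-07 − (-0.00308642)) = -4.28632e-06.
After k=2: 0.156008.
Order-3 term: 1/30240 · (-5.24663e-09 − (-0.00257202)) = 8.50533e-08.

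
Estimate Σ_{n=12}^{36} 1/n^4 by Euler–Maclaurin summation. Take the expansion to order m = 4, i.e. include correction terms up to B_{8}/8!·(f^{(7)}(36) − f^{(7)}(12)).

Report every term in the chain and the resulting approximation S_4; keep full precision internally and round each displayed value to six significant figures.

∫_12^36 1/x^4 dx evaluates to 0.000185757.
Endpoint term: (f(12) + f(36))/2 = (4.82253e-05 + 5.95374e-07)/2 = 2.44103e-05.
So far: 0.000210167.
Correction k=1: B_{2}/2! · (f^{(1)}(36) − f^{(1)}(12)) = 1/12 · (-6.61527e-08 − (-1.60751e-05)) = 1.33408e-06.
After k=1: 0.000211501.
Correction k=2: B_{4}/4! · (f^{(3)}(36) − f^{(3)}(12)) = −1/720 · (-1.53131e-09 − (-3.34898e-06)) = -4.64923e-09.
After k=2: 0.000211497.
Correction k=3: B_{6}/6! · (f^{(5)}(36) − f^{(5)}(12)) = 1/30240 · (-6.61678e-11 − (-1.30238e-06)) = 4.30660e-11.
After k=3: 0.000211497.
Correction k=4: B_{8}/8! · (f^{(7)}(36) − f^{(7)}(12)) = −1/1209600 · (-4.59499e-12 − (-8.13988e-07)) = -6.72936e-13.

S_4 ≈ 0.000211497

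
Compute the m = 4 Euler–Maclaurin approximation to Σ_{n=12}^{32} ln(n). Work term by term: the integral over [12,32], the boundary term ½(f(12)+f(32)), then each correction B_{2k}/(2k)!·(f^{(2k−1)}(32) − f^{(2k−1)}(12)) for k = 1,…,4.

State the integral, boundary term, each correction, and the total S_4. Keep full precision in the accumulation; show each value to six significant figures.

The integral term ∫_12^32 ln(x) dx = 61.0847.
½[f(12) + f(32)] = ½[2.48491 + 3.46574] = 2.97532.
Integral + boundary = 64.0600.
Correction k=1: B_{2}/2! · (f^{(1)}(32) − f^{(1)}(12)) = 1/12 · (0.0312500 − 0.0833333) = -0.00434028.
After k=1: 64.0557.
Correction k=2: B_{4}/4! · (f^{(3)}(32) − f^{(3)}(12)) = −1/720 · (6.10352e-05 − 0.00115741) = 1.52274e-06.
After k=2: 64.0557.
Correction k=3: B_{6}/6! · (f^{(5)}(32) − f^{(5)}(12)) = 1/30240 · (7.15256e-07 − 9.64506e-05) = -3.16585e-09.
After k=3: 64.0557.
Correction k=4: B_{8}/8! · (f^{(7)}(32) − f^{(7)}(12)) = −1/1209600 · (2.09548e-08 − 2.00939e-05) = 1.65947e-11.

S_4 ≈ 64.0557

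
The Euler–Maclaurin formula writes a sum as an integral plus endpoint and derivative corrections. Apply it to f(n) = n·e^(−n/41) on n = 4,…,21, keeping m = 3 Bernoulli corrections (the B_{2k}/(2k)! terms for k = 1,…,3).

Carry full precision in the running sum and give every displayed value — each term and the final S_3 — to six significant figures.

The integral term ∫_4^21 x·e^(−x/41) dx = 150.389.
Endpoint term: (f(4) + f(21))/2 = (3.62819 + 12.5828)/2 = 8.10547.
Running total after boundary: 158.495.
k=1: B_{2}/(2)! × [f^{(1)}(21) − f^{(1)}(4)] = 1/12 × (0.292282 − 0.818555) = -0.0438560.
Running total after k=1: 158.451.
k=2: B_{4}/(4)! × [f^{(3)}(21) − f^{(3)}(4)] = −1/720 × (0.000886758 − 0.00156612) = 9.43559e-07.
Running total after k=2: 158.451.
k=3: B_{6}/(6)! × [f^{(5)}(21) − f^{(5)}(4)] = 1/30240 × (9.51601e-07 − 1.57364e-06) = -2.05702e-11.

S_3 ≈ 158.451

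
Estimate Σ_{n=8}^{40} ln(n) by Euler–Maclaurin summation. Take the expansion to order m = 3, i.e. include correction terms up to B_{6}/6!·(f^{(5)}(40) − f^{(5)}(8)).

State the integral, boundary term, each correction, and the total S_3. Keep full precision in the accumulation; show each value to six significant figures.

S_3 ≈ 101.795

∫_8^40 ln(x) dx evaluates to 98.9196.
Boundary: ½(f(8) + f(40)) = ½(2.07944 + 3.68888) = 2.88416.
Integral + boundary = 101.804.
Order-1 term: 1/12 · (0.0250000 − 0.125000) = -0.00833333.
Partial sum through k=1: 101.795.
Order-2 term: −1/720 · (3.12500e-05 − 0.00390625) = 5.38194e-06.
Partial sum through k=2: 101.795.
Order-3 term: 1/30240 · (2.34375e-07 − 0.000732422) = -2.42125e-08.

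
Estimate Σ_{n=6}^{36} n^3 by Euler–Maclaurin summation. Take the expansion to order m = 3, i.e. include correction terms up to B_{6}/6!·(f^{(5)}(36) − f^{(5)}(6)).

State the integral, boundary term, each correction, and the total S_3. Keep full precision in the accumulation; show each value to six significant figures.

S_3 ≈ 443331

The integral term ∫_6^36 x^3 dx = 419580.
Endpoint term: (f(6) + f(36))/2 = (216.000 + 46656.0)/2 = 23436.0.
Integral + boundary = 443016.
Correction k=1: B_{2}/2! · (f^{(1)}(36) − f^{(1)}(6)) = 1/12 · (3888.00 − 108.000) = 315.000.
After k=1: 443331.
Correction k=2: B_{4}/4! · (f^{(3)}(36) − f^{(3)}(6)) = −1/720 · (6.00000 − 6.00000) = 0.00000.
After k=2: 443331.
Correction k=3: B_{6}/6! · (f^{(5)}(36) − f^{(5)}(6)) = 1/30240 · (0.00000 − 0.00000) = 0.00000.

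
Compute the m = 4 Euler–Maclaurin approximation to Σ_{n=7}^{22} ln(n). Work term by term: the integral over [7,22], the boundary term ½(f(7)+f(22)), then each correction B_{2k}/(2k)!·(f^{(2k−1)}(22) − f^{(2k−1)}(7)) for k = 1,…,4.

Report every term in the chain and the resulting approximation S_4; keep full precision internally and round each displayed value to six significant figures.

The integral term ∫_7^22 ln(x) dx = 39.3816.
½[f(7) + f(22)] = ½[1.94591 + 3.09104] = 2.51848.
Running total after boundary: 41.9000.
k=1: B_{2}/(2)! × [f^{(1)}(22) − f^{(1)}(7)] = 1/12 × (0.0454545 − 0.142857) = -0.00811688.
Partial sum through k=1: 41.8919.
k=2: B_{4}/(4)! × [f^{(3)}(22) − f^{(3)}(7)] = −1/720 × (0.000187829 − 0.00583090) = 7.83760e-06.
Partial sum through k=2: 41.8919.
k=3: B_{6}/(6)! × [f^{(5)}(22) − f^{(5)}(7)] = 1/30240 × (4.65691e-06 − 0.00142798) = -4.70674e-08.
Partial sum through k=3: 41.8919.
k=4: B_{8}/(8)! × [f^{(7)}(22) − f^{(7)}(7)] = −1/1209600 × (2.88651e-07 − 0.000874271) = 7.22539e-10.

S_4 ≈ 41.8919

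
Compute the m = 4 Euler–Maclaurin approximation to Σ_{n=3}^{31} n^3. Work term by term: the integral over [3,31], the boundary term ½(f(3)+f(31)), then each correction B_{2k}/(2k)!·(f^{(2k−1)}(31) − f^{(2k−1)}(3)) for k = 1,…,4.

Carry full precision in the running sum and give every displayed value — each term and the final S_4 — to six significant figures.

∫_3^31 x^3 dx evaluates to 230860.
Endpoint term: (f(3) + f(31))/2 = (27.0000 + 29791.0)/2 = 14909.0.
So far: 245769.
Order-1 term: 1/12 · (2883.00 − 27.0000) = 238.000.
Running total after k=1: 246007.
Order-2 term: −1/720 · (6.00000 − 6.00000) = 0.00000.
Running total after k=2: 246007.
Order-3 term: 1/30240 · (0.00000 − 0.00000) = 0.00000.
Running total after k=3: 246007.
Order-4 term: −1/1209600 · (0.00000 − 0.00000) = 0.00000.

S_4 ≈ 246007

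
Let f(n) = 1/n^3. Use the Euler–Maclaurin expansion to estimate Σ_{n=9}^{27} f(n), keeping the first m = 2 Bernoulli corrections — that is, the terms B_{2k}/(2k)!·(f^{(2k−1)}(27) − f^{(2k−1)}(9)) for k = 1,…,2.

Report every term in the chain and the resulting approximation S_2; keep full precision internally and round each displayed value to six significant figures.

S_2 ≈ 0.00623572

Integral: ∫_9^27 1/x^3 dx = 0.00548697.
Endpoint term: (f(9) + f(27))/2 = (0.00137174 + 5.08053e-05)/2 = 0.000711274.
Integral + boundary = 0.00619824.
Correction k=1: B_{2}/2! · (f^{(1)}(27) − f^{(1)}(9)) = 1/12 · (-5.64503e-06 − (-0.000457247)) = 3.76335e-05.
After k=1: 0.00623588.
Correction k=2: B_{4}/4! · (f^{(3)}(27) − f^{(3)}(9)) = −1/720 · (-1.54870e-07 − (-0.000112901)) = -1.56591e-07.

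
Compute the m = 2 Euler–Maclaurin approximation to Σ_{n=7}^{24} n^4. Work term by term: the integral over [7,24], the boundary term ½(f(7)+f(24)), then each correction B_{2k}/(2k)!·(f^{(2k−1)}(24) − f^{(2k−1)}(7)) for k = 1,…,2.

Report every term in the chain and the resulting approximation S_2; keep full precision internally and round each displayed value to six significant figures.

∫_7^24 x^4 dx evaluates to 1.58916e+06.
Endpoint term: (f(7) + f(24))/2 = (2401.00 + 331776)/2 = 167088.
Integral + boundary = 1.75625e+06.
Correction k=1: B_{2}/2! · (f^{(1)}(24) − f^{(1)}(7)) = 1/12 · (55296.0 − 1372.00) = 4493.67.
Running total after k=1: 1.76075e+06.
Correction k=2: B_{4}/4! · (f^{(3)}(24) − f^{(3)}(7)) = −1/720 · (576.000 − 168.000) = -0.566667.

S_2 ≈ 1.76074e+06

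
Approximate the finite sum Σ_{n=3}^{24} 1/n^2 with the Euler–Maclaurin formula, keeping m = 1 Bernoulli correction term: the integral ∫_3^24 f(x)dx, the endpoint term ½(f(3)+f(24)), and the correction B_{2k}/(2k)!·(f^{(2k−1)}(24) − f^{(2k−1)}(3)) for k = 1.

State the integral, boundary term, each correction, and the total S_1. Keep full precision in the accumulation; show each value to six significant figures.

Integral: ∫_3^24 1/x^2 dx = 0.291667.
Endpoint term: (f(3) + f(24))/2 = (0.111111 + 0.00173611)/2 = 0.0564236.
Running total after boundary: 0.348090.
Correction k=1: B_{2}/2! · (f^{(1)}(24) − f^{(1)}(3)) = 1/12 · (-0.000144676 − (-0.0740741)) = 0.00616078.

S_1 ≈ 0.354251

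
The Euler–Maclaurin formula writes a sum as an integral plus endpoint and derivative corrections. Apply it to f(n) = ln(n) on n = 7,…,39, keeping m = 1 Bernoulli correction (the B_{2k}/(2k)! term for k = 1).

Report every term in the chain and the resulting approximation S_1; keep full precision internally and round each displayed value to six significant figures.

Integral: ∫_7^39 ln(x) dx = 97.2575.
Endpoint term: (f(7) + f(39))/2 = (1.94591 + 3.66356)/2 = 2.80474.
So far: 100.062.
Correction k=1: B_{2}/2! · (f^{(1)}(39) − f^{(1)}(7)) = 1/12 · (0.0256410 − 0.142857) = -0.00976801.

S_1 ≈ 100.053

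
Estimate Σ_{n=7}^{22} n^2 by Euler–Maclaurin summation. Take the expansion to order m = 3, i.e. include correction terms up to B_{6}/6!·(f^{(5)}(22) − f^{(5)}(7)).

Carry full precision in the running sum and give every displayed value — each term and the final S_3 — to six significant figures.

S_3 ≈ 3704.00

∫_7^22 x^2 dx evaluates to 3435.00.
Endpoint term: (f(7) + f(22))/2 = (49.0000 + 484.000)/2 = 266.500.
Integral + boundary = 3701.50.
k=1: B_{2}/(2)! × [f^{(1)}(22) − f^{(1)}(7)] = 1/12 × (44.0000 − 14.0000) = 2.50000.
Running total after k=1: 3704.00.
k=2: B_{4}/(4)! × [f^{(3)}(22) − f^{(3)}(7)] = −1/720 × (0.00000 − 0.00000) = 0.00000.
Running total after k=2: 3704.00.
k=3: B_{6}/(6)! × [f^{(5)}(22) − f^{(5)}(7)] = 1/30240 × (0.00000 − 0.00000) = 0.00000.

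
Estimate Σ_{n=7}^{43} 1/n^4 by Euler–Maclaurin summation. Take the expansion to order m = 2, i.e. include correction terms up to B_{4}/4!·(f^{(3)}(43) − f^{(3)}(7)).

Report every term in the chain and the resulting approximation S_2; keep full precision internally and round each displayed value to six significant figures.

S_2 ≈ 0.00119565

Integral: ∫_7^43 1/x^4 dx = 0.000967625.
Endpoint term: (f(7) + f(43))/2 = (0.000416493 + 2.92500e-07)/2 = 0.000208393.
So far: 0.00117602.
Correction k=1: B_{2}/2! · (f^{(1)}(43) − f^{(1)}(7)) = 1/12 · (-2.72093e-08 − (-0.000237996)) = 1.98307e-05.
Partial sum through k=1: 0.00119585.
Correction k=2: B_{4}/4! · (f^{(3)}(43) − f^{(3)}(7)) = −1/720 · (-4.41471e-10 − (-0.000145712)) = -2.02377e-07.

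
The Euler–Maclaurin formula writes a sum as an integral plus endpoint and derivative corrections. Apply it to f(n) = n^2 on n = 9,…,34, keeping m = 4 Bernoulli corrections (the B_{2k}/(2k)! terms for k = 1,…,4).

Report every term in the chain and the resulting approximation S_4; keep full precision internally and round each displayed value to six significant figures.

S_4 ≈ 13481.0

The integral term ∫_9^34 x^2 dx = 12858.3.
Endpoint term: (f(9) + f(34))/2 = (81.0000 + 1156.00)/2 = 618.500.
Integral + boundary = 13476.8.
Correction k=1: B_{2}/2! · (f^{(1)}(34) − f^{(1)}(9)) = 1/12 · (68.0000 − 18.0000) = 4.16667.
After k=1: 13481.0.
Correction k=2: B_{4}/4! · (f^{(3)}(34) − f^{(3)}(9)) = −1/720 · (0.00000 − 0.00000) = 0.00000.
After k=2: 13481.0.
Correction k=3: B_{6}/6! · (f^{(5)}(34) − f^{(5)}(9)) = 1/30240 · (0.00000 − 0.00000) = 0.00000.
After k=3: 13481.0.
Correction k=4: B_{8}/8! · (f^{(7)}(34) − f^{(7)}(9)) = −1/1209600 · (0.00000 − 0.00000) = 0.00000.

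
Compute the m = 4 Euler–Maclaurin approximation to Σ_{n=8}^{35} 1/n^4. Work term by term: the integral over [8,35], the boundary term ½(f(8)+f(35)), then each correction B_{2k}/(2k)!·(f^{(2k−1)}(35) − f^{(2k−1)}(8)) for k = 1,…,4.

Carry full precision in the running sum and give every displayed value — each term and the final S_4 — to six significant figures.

S_4 ≈ 0.000775759

∫_8^35 1/x^4 dx evaluates to 0.000643267.
Boundary: ½(f(8) + f(35)) = ½(0.000244141 + 6.66389e-07) = 0.000122404.
Running total after boundary: 0.000765671.
Order-1 term: 1/12 · (-7.61587e-08 − (-0.000122070)) = 1.01662e-05.
Running total after k=1: 0.000775837.
Order-2 term: −1/720 · (-1.86511e-09 − (-5.72205e-05)) = -7.94703e-08.
Running total after k=2: 0.000775757.
Order-3 term: 1/30240 · (-8.52623e-11 − (-5.00679e-05)) = 1.65568e-09.
Running total after k=3: 0.000775759.
Order-4 term: −1/1209600 · (-6.26417e-12 − (-7.04080e-05)) = -5.82077e-11.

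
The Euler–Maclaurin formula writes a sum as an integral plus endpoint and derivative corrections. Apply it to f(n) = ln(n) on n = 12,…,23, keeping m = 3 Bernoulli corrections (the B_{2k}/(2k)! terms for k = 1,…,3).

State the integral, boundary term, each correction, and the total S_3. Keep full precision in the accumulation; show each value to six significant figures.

Integral: ∫_12^23 ln(x) dx = 31.2975.
½[f(12) + f(23)] = ½[2.48491 + 3.13549] = 2.81020.
Integral + boundary = 34.1077.
Correction k=1: B_{2}/2! · (f^{(1)}(23) − f^{(1)}(12)) = 1/12 · (0.0434783 − 0.0833333) = -0.00332126.
After k=1: 34.1044.
Correction k=2: B_{4}/4! · (f^{(3)}(23) − f^{(3)}(12)) = −1/720 · (0.000164379 − 0.00115741) = 1.37921e-06.
After k=2: 34.1044.
Correction k=3: B_{6}/6! · (f^{(5)}(23) − f^{(5)}(12)) = 1/30240 · (3.72883e-06 − 9.64506e-05) = -3.06620e-09.

S_3 ≈ 34.1044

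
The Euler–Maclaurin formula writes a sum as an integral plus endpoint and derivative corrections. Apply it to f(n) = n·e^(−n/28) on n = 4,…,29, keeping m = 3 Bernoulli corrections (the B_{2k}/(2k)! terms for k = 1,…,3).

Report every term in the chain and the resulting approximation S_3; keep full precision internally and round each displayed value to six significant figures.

S_3 ≈ 217.004

Integral: ∫_4^29 x·e^(−x/28) dx = 210.186.
Endpoint term: (f(4) + f(29))/2 = (3.46751 + 10.2942)/2 = 6.88086.
Integral + boundary = 217.067.
Correction k=1: B_{2}/2! · (f^{(1)}(29) − f^{(1)}(4)) = 1/12 · (-0.0126776 − 0.743038) = -0.0629763.
Running total after k=1: 217.004.
Correction k=2: B_{4}/4! · (f^{(3)}(29) − f^{(3)}(4)) = −1/720 · (0.000889372 − 0.00315918) = 3.15251e-06.
Running total after k=2: 217.004.
Correction k=3: B_{6}/6! · (f^{(5)}(29) − f^{(5)}(4)) = 1/30240 · (2.28943e-06 − 6.85025e-06) = -1.50821e-10.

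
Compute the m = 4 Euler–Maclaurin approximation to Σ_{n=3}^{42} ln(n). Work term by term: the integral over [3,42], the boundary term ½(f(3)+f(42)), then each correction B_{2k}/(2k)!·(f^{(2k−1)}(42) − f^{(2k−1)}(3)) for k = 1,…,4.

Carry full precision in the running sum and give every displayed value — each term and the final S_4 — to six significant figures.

S_4 ≈ 117.079

Integral: ∫_3^42 ln(x) dx = 114.686.
Boundary: ½(f(3) + f(42)) = ½(1.09861 + 3.73767) = 2.41814.
Running total after boundary: 117.104.
Correction k=1: B_{2}/2! · (f^{(1)}(42) − f^{(1)}(3)) = 1/12 · (0.0238095 − 0.333333) = -0.0257937.
After k=1: 117.079.
Correction k=2: B_{4}/4! · (f^{(3)}(42) − f^{(3)}(3)) = −1/720 · (2.69949e-05 − 0.0740741) = 0.000102843.
After k=2: 117.079.
Correction k=3: B_{6}/6! · (f^{(5)}(42) − f^{(5)}(3)) = 1/30240 · (1.83639e-07 − 0.0987654) = -3.26605e-06.
After k=3: 117.079.
Correction k=4: B_{8}/8! · (f^{(7)}(42) − f^{(7)}(3)) = −1/1209600 · (3.12311e-09 − 0.329218) = 2.72171e-07.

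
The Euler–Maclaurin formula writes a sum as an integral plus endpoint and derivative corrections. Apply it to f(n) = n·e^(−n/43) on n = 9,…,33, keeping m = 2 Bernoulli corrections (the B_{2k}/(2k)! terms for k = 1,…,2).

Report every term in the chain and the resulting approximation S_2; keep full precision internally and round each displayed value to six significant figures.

S_2 ≈ 307.994

The integral term ∫_9^33 x·e^(−x/43) dx = 296.729.
Endpoint term: (f(9) + f(33))/2 = (7.30035 + 15.3186)/2 = 11.3095.
Integral + boundary = 308.038.
k=1: B_{2}/(2)! × [f^{(1)}(33) − f^{(1)}(9)] = 1/12 × (0.107953 − 0.641374) = -0.0444518.
Running total after k=1: 307.994.
k=2: B_{4}/(4)! × [f^{(3)}(33) − f^{(3)}(9)] = −1/720 × (0.000560493 − 0.00122427) = 9.21912e-07.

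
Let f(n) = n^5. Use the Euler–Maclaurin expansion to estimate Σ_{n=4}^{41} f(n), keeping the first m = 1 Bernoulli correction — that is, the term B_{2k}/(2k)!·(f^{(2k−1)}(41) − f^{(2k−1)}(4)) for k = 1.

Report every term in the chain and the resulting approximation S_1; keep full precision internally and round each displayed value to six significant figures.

S_1 ≈ 8.50789e+08

Integral: ∫_4^41 x^5 dx = 7.91683e+08.
Endpoint term: (f(4) + f(41))/2 = (1024.00 + 1.15856e+08)/2 = 5.79286e+07.
Integral + boundary = 8.49612e+08.
k=1: B_{2}/(2)! × [f^{(1)}(41) − f^{(1)}(4)] = 1/12 × (1.41288e+07 − 1280.00) = 1.17729e+06.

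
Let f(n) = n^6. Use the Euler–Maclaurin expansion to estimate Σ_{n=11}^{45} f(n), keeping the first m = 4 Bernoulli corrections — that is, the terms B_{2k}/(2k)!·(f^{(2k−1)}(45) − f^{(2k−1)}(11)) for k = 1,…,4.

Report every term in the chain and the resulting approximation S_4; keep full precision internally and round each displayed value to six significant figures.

∫_11^45 x^6 dx evaluates to 5.33786e+10.
Boundary: ½(f(11) + f(45)) = ½(1.77156e+06 + 8.30377e+09) = 4.15277e+09.
So far: 5.75313e+10.
Order-1 term: 1/12 · (1.10717e+09 − 966306) = 9.21835e+07.
After k=1: 5.76235e+10.
Order-2 term: −1/720 · (1.09350e+07 − 159720) = -14965.7.
After k=2: 5.76235e+10.
Order-3 term: 1/30240 · (32400.0 − 7920.00) = 0.809524.
After k=3: 5.76235e+10.
Order-4 term: −1/1209600 · (0.00000 − 0.00000) = 0.00000.

S_4 ≈ 5.76235e+10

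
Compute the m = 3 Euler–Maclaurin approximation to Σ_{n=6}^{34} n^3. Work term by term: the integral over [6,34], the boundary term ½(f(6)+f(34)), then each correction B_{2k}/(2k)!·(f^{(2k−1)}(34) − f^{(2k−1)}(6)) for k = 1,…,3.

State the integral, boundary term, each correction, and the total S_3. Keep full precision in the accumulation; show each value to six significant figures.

S_3 ≈ 353800

∫_6^34 x^3 dx evaluates to 333760.
Boundary: ½(f(6) + f(34)) = ½(216.000 + 39304.0) = 19760.0.
Integral + boundary = 353520.
Correction k=1: B_{2}/2! · (f^{(1)}(34) − f^{(1)}(6)) = 1/12 · (3468.00 − 108.000) = 280.000.
Running total after k=1: 353800.
Correction k=2: B_{4}/4! · (f^{(3)}(34) − f^{(3)}(6)) = −1/720 · (6.00000 − 6.00000) = 0.00000.
Running total after k=2: 353800.
Correction k=3: B_{6}/6! · (f^{(5)}(34) − f^{(5)}(6)) = 1/30240 · (0.00000 − 0.00000) = 0.00000.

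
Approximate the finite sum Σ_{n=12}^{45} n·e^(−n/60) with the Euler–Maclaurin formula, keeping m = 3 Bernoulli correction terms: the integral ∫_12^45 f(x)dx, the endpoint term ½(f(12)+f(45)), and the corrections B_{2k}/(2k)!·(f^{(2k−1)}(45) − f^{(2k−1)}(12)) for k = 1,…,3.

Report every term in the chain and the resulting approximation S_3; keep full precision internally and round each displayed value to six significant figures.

Integral: ∫_12^45 x·e^(−x/60) dx = 561.008.
Endpoint term: (f(12) + f(45))/2 = (9.82477 + 21.2565)/2 = 15.5406.
Integral + boundary = 576.548.
Correction k=1: B_{2}/2! · (f^{(1)}(45) − f^{(1)}(12)) = 1/12 · (0.118092 − 0.654985) = -0.0447411.
After k=1: 576.503.
Correction k=2: B_{4}/4! · (f^{(3)}(45) − f^{(3)}(12)) = −1/720 · (0.000295229 − 0.000636791) = 4.74391e-07.
After k=2: 576.503.
Correction k=3: B_{6}/6! · (f^{(5)}(45) − f^{(5)}(12)) = 1/30240 · (1.54904e-07 − 3.03234e-07) = -4.90507e-12.

S_3 ≈ 576.503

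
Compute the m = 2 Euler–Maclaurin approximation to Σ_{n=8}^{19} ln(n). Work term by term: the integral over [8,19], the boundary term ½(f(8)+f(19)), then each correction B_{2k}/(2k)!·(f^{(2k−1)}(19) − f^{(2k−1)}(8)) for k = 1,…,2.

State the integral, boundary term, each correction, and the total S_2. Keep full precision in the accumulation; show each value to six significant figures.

The integral term ∫_8^19 ln(x) dx = 28.3088.
½[f(8) + f(19)] = ½[2.07944 + 2.94444] = 2.51194.
Running total after boundary: 30.8207.
Correction k=1: B_{2}/2! · (f^{(1)}(19) − f^{(1)}(8)) = 1/12 · (0.0526316 − 0.125000) = -0.00603070.
After k=1: 30.8147.
Correction k=2: B_{4}/4! · (f^{(3)}(19) − f^{(3)}(8)) = −1/720 · (0.000291588 − 0.00390625) = 5.02036e-06.

S_2 ≈ 30.8147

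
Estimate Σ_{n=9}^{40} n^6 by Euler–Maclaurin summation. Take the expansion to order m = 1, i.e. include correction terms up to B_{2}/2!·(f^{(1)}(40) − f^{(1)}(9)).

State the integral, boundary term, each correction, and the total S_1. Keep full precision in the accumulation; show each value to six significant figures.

∫_9^40 x^6 dx evaluates to 2.34050e+10.
½[f(9) + f(40)] = ½[531441 + 4.09600e+09] = 2.04827e+09.
So far: 2.54533e+10.
Order-1 term: 1/12 · (6.14400e+08 − 354294) = 5.11705e+07.

S_1 ≈ 2.55045e+10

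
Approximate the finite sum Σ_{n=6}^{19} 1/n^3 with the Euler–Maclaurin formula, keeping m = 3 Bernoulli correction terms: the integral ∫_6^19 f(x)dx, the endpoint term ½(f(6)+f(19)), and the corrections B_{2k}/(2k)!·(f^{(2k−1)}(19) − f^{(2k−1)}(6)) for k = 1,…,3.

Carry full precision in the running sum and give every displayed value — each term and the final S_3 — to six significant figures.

S_3 ≈ 0.0150808

∫_6^19 1/x^3 dx evaluates to 0.0125038.
Endpoint term: (f(6) + f(19))/2 = (0.00462963 + 0.000145794)/2 = 0.00238771.
So far: 0.0148916.
Order-1 term: 1/12 · (-2.30201e-05 − (-0.00231481)) = 0.000190983.
After k=1: 0.0150825.
Order-2 term: −1/720 · (-1.27535e-06 − (-0.00128601)) = -1.78435e-06.
After k=2: 0.0150808.
Order-3 term: 1/30240 · (-1.48379e-07 − (-0.00150034)) = 4.96096e-08.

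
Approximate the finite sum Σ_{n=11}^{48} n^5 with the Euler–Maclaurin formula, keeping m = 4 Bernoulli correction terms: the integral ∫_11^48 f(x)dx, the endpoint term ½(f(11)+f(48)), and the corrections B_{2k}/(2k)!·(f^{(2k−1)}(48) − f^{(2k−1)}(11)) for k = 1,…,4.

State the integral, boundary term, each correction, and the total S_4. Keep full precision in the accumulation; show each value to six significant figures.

The integral term ∫_11^48 x^5 dx = 2.03814e+09.
½[f(11) + f(48)] = ½[161051 + 2.54804e+08] = 1.27483e+08.
Integral + boundary = 2.16562e+09.
k=1: B_{2}/(2)! × [f^{(1)}(48) − f^{(1)}(11)] = 1/12 × (2.65421e+07 − 73205.0) = 2.20574e+06.
After k=1: 2.16782e+09.
k=2: B_{4}/(4)! × [f^{(3)}(48) − f^{(3)}(11)] = −1/720 × (138240 − 7260.00) = -181.917.
After k=2: 2.16782e+09.
k=3: B_{6}/(6)! × [f^{(5)}(48) − f^{(5)}(11)] = 1/30240 × (120.000 − 120.000) = 0.00000.
After k=3: 2.16782e+09.
k=4: B_{8}/(8)! × [f^{(7)}(48) − f^{(7)}(11)] = −1/1209600 × (0.00000 − 0.00000) = 0.00000.

S_4 ≈ 2.16782e+09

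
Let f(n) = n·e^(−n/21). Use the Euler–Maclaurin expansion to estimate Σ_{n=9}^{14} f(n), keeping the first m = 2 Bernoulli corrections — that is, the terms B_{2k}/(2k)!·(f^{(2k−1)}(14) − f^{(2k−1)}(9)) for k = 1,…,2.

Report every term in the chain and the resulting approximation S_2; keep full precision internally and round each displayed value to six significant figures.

The integral term ∫_9^14 x·e^(−x/21) dx = 33.0450.
Boundary: ½(f(9) + f(14)) = ½(5.86295 + 7.18784) = 6.52540.
So far: 39.5704.
Correction k=1: B_{2}/2! · (f^{(1)}(14) − f^{(1)}(9)) = 1/12 · (0.171139 − 0.372251) = -0.0167593.
After k=1: 39.5537.
Correction k=2: B_{4}/4! · (f^{(3)}(14) − f^{(3)}(9)) = −1/720 · (0.00271649 − 0.00379848) = 1.50276e-06.

S_2 ≈ 39.5537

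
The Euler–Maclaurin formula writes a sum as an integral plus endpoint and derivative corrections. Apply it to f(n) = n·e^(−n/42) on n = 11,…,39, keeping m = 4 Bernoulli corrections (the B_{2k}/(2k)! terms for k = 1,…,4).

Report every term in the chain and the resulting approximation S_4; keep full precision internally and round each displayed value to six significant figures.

S_4 ≈ 380.797

The integral term ∫_11^39 x·e^(−x/42) dx = 368.904.
Endpoint term: (f(11) + f(39))/2 = (8.46543 + 15.4096)/2 = 11.9375.
Integral + boundary = 380.842.
k=1: B_{2}/(2)! × [f^{(1)}(39) − f^{(1)}(11)] = 1/12 × (0.0282227 − 0.568027) = -0.0449837.
After k=1: 380.797.
k=2: B_{4}/(4)! × [f^{(3)}(39) − f^{(3)}(11)] = −1/720 × (0.000463979 − 0.00119456) = 1.01469e-06.
After k=2: 380.797.
k=3: B_{6}/(6)! × [f^{(5)}(39) − f^{(5)}(11)] = 1/30240 × (5.16983e-07 − 1.17183e-06) = -2.16548e-11.
After k=3: 380.797.
k=4: B_{8}/(8)! × [f^{(7)}(39) − f^{(7)}(11)] = −1/1209600 × (4.37041e-10 − 9.44708e-10) = 4.19699e-16.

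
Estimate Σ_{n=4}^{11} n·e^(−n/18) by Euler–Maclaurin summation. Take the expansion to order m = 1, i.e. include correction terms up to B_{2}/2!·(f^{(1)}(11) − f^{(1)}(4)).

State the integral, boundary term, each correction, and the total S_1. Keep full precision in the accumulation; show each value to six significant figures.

S_1 ≈ 38.3301

∫_4^11 x·e^(−x/18) dx evaluates to 33.7778.
½[f(4) + f(11)] = ½[3.20295 + 5.97022] = 4.58659.
So far: 38.3644.
k=1: B_{2}/(2)! × [f^{(1)}(11) − f^{(1)}(4)] = 1/12 × (0.211068 − 0.622796) = -0.0343106.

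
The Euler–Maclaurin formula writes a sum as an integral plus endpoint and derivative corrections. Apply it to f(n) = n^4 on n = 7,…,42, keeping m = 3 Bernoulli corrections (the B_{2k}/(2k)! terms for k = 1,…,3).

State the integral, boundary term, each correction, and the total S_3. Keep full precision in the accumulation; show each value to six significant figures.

S_3 ≈ 2.77165e+07

The integral term ∫_7^42 x^4 dx = 2.61349e+07.
½[f(7) + f(42)] = ½[2401.00 + 3.11170e+06] = 1.55705e+06.
Integral + boundary = 2.76919e+07.
k=1: B_{2}/(2)! × [f^{(1)}(42) − f^{(1)}(7)] = 1/12 × (296352 − 1372.00) = 24581.7.
Running total after k=1: 2.77165e+07.
k=2: B_{4}/(4)! × [f^{(3)}(42) − f^{(3)}(7)] = −1/720 × (1008.00 − 168.000) = -1.16667.
Running total after k=2: 2.77165e+07.
k=3: B_{6}/(6)! × [f^{(5)}(42) − f^{(5)}(7)] = 1/30240 × (0.00000 − 0.00000) = 0.00000.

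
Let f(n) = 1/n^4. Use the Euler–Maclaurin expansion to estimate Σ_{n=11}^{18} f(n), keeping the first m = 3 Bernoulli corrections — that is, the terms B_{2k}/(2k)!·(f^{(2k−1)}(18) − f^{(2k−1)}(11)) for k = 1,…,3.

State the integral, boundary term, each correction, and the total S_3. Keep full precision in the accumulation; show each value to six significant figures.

S_3 ≈ 0.000234081

∫_11^18 1/x^4 dx evaluates to 0.000193282.
Boundary: ½(f(11) + f(18)) = ½(6.83013e-05 + 9.52599e-06) = 3.89137e-05.
So far: 0.000232196.
Correction k=1: B_{2}/2! · (f^{(1)}(18) − f^{(1)}(11)) = 1/12 · (-2.11689e-06 − (-2.48369e-05)) = 1.89333e-06.
After k=1: 0.000234089.
Correction k=2: B_{4}/4! · (f^{(3)}(18) − f^{(3)}(11)) = −1/720 · (-1.96008e-07 − (-6.15790e-06)) = -8.28040e-09.
After k=2: 0.000234081.
Correction k=3: B_{6}/6! · (f^{(5)}(18) − f^{(5)}(11)) = 1/30240 · (-3.38779e-08 − (-2.84994e-06)) = 9.31236e-11.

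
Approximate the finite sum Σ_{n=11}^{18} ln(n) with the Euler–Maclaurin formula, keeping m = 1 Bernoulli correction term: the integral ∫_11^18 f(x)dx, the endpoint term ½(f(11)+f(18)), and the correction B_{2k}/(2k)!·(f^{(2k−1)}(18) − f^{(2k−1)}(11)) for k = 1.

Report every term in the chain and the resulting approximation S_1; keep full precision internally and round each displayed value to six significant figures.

S_1 ≈ 21.2910

Integral: ∫_11^18 ln(x) dx = 18.6498.
Endpoint term: (f(11) + f(18))/2 = (2.39790 + 2.89037)/2 = 2.64413.
Integral + boundary = 21.2940.
Correction k=1: B_{2}/2! · (f^{(1)}(18) − f^{(1)}(11)) = 1/12 · (0.0555556 − 0.0909091) = -0.00294613.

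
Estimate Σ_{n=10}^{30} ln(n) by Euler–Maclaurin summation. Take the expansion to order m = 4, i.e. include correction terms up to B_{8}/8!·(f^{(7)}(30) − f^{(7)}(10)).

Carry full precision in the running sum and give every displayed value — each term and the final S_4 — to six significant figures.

S_4 ≈ 61.8564

The integral term ∫_10^30 ln(x) dx = 59.0101.
½[f(10) + f(30)] = ½[2.30259 + 3.40120] = 2.85189.
So far: 61.8620.
Correction k=1: B_{2}/2! · (f^{(1)}(30) − f^{(1)}(10)) = 1/12 · (0.0333333 − 0.100000) = -0.00555556.
Running total after k=1: 61.8564.
Correction k=2: B_{4}/4! · (f^{(3)}(30) − f^{(3)}(10)) = −1/720 · (7.40741e-05 − 0.00200000) = 2.67490e-06.
Running total after k=2: 61.8564.
Correction k=3: B_{6}/6! · (f^{(5)}(30) − f^{(5)}(10)) = 1/30240 · (9.87654e-07 − 0.000240000) = -7.90385e-09.
Running total after k=3: 61.8564.
Correction k=4: B_{8}/8! · (f^{(7)}(30) − f^{(7)}(10)) = −1/1209600 · (3.29218e-08 − 7.20000e-05) = 5.94966e-11.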